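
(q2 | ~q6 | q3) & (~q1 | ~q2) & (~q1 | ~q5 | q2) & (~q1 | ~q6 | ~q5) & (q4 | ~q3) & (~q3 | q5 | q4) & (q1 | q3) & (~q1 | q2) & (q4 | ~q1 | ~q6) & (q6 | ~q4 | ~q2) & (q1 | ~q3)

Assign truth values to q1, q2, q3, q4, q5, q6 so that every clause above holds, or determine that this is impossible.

Branch on q1: set q1 = 0.
(q3) alone gives q3 = 1.
Now (~q3) is unsatisfied and unit — conflict.
That branch fails; take q1 = 1 instead.
(~q2) alone gives q2 = 0.
Now (q2) is unsatisfied and unit — conflict.
Either choice for q1 ends in contradiction.

UNSATISFIABLE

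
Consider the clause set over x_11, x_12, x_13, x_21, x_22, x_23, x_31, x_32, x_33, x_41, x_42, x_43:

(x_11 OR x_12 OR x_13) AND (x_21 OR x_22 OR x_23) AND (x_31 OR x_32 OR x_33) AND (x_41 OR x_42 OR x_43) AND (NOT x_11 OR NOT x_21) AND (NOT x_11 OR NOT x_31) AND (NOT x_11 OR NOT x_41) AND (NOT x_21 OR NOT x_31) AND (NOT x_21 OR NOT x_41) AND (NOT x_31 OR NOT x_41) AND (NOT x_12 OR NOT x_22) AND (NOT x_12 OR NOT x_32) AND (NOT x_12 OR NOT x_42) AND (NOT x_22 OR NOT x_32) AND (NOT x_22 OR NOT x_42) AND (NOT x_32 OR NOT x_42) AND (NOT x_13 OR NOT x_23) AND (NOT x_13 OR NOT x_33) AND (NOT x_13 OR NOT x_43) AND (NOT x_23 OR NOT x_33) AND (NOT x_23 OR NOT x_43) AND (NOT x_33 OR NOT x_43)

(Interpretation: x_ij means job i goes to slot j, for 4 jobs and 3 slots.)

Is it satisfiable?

Branch on x_11: set x_11 = false.
Branch on x_12: set x_12 = true.
From the singleton clause (NOT x_22), x_22 = false.
From the singleton clause (NOT x_32), x_32 = false.
From the singleton clause (NOT x_42), x_42 = false.
Branch on x_21: set x_21 = true.
From the singleton clause (NOT x_31), x_31 = false.
From the singleton clause (x_33), x_33 = true.
From the singleton clause (NOT x_41), x_41 = false.
From the singleton clause (x_43), x_43 = true.
Now (NOT x_43) is unsatisfied and unit — conflict.
That branch fails; take x_21 = false instead.
From the singleton clause (x_23), x_23 = true.
From the singleton clause (NOT x_13), x_13 = false.
From the singleton clause (NOT x_33), x_33 = false.
From the singleton clause (x_31), x_31 = true.
From the singleton clause (NOT x_41), x_41 = false.
From the singleton clause (x_43), x_43 = true.
Now (NOT x_43) is unsatisfied and unit — conflict.
Both values of x_21 lead to a conflict.
That branch fails; take x_12 = false instead.
From the singleton clause (x_13), x_13 = true.
From the singleton clause (NOT x_23), x_23 = false.
From the singleton clause (NOT x_33), x_33 = false.
From the singleton clause (NOT x_43), x_43 = false.
Branch on x_21: set x_21 = true.
From the singleton clause (NOT x_31), x_31 = false.
From the singleton clause (x_32), x_32 = true.
From the singleton clause (NOT x_41), x_41 = false.
From the singleton clause (x_42), x_42 = true.
Now (NOT x_42) is unsatisfied and unit — conflict.
That branch fails; take x_21 = false instead.
From the singleton clause (x_22), x_22 = true.
From the singleton clause (NOT x_32), x_32 = false.
From the singleton clause (x_31), x_31 = true.
From the singleton clause (NOT x_41), x_41 = false.
From the singleton clause (x_42), x_42 = true.
Now (NOT x_42) is unsatisfied and unit — conflict.
Both values of x_21 lead to a conflict.
Both values of x_12 lead to a conflict.
That branch fails; take x_11 = true instead.
From the singleton clause (NOT x_21), x_21 = false.
From the singleton clause (NOT x_31), x_31 = false.
From the singleton clause (NOT x_41), x_41 = false.
Branch on x_22: set x_22 = true.
From the singleton clause (NOT x_12), x_12 = false.
From the singleton clause (NOT x_32), x_32 = false.
From the singleton clause (x_33), x_33 = true.
From the singleton clause (NOT x_42), x_42 = false.
From the singleton clause (x_43), x_43 = true.
Now (NOT x_43) is unsatisfied and unit — conflict.
That branch fails; take x_22 = false instead.
From the singleton clause (x_23), x_23 = true.
From the singleton clause (NOT x_13), x_13 = false.
From the singleton clause (NOT x_33), x_33 = false.
From the singleton clause (x_32), x_32 = true.
From the singleton clause (NOT x_12), x_12 = false.
From the singleton clause (NOT x_42), x_42 = false.
From the singleton clause (x_43), x_43 = true.
Now (NOT x_43) is unsatisfied and unit — conflict.
Both values of x_22 lead to a conflict.
Both values of x_11 lead to a conflict.
No assignment satisfies every clause.

No, unsatisfiable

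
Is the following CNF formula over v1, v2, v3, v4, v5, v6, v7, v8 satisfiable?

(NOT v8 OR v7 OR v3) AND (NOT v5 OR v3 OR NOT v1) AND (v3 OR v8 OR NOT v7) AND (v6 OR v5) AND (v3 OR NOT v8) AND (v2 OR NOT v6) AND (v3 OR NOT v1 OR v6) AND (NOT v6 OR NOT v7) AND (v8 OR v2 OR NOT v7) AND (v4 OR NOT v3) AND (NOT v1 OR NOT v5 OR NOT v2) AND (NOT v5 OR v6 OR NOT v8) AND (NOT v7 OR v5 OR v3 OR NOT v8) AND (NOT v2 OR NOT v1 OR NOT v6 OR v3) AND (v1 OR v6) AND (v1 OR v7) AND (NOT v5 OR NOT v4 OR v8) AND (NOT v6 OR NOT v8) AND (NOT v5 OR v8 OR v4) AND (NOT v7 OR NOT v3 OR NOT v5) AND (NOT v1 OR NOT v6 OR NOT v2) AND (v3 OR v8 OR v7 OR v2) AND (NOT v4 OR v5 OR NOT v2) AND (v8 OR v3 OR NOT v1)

Branch on v6: set v6 = true.
Unit clause (v2) forces v2 = true.
Unit clause (NOT v7) forces v7 = false.
Unit clause (v1) forces v1 = true.
Now (NOT v1) is unsatisfied and unit — conflict.
Backtrack on v6: now try v6 = false.
Unit clause (v5) forces v5 = true.
Unit clause (NOT v8) forces v8 = false.
Unit clause (v1) forces v1 = true.
Unit clause (v3) forces v3 = true.
Unit clause (v4) forces v4 = true.
Now (NOT v4) is unsatisfied and unit — conflict.
Either choice for v6 ends in contradiction.
No assignment satisfies every clause.

No, unsatisfiable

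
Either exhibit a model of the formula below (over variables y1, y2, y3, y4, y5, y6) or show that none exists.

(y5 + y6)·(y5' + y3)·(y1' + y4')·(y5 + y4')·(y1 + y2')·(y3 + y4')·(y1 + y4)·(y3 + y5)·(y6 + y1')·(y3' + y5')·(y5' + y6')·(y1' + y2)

y1: 1; y2: 1; y3: 1; y4: 0; y5: 0; y6: 1

Branch on y5: set y5 = 0.
The clause (y6) is unit, so y6 = 1.
The clause (y4') is unit, so y4 = 0.
The clause (y1) is unit, so y1 = 1.
The clause (y3) is unit, so y3 = 1.
The clause (y2) is unit, so y2 = 1.
Every clause now holds.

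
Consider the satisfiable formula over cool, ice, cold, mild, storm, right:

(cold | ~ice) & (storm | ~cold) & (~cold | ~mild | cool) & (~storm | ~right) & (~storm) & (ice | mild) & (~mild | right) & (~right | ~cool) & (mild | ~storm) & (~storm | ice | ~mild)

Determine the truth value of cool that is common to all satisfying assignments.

False

Suppose cool = 1.
The clause (~storm) is unit, so storm = 0.
The clause (~cold) is unit, so cold = 0.
The clause (~ice) is unit, so ice = 0.
The clause (mild) is unit, so mild = 1.
The clause (right) is unit, so right = 1.
Now (~right) is unsatisfied and unit — conflict.
So every satisfying assignment has cool = False.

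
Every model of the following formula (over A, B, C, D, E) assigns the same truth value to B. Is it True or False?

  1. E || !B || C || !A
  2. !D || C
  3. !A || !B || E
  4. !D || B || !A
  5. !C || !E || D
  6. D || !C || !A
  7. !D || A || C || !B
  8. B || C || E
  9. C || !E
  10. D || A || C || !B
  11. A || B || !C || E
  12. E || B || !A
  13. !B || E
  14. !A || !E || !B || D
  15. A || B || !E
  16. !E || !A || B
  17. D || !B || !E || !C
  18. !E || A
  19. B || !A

True

Suppose B = false.
From the singleton clause (!A), A = false.
From the singleton clause (!E), E = false.
From the singleton clause (C), C = true.
But (!C) is also a unit clause — contradiction.
So every satisfying assignment has B = True.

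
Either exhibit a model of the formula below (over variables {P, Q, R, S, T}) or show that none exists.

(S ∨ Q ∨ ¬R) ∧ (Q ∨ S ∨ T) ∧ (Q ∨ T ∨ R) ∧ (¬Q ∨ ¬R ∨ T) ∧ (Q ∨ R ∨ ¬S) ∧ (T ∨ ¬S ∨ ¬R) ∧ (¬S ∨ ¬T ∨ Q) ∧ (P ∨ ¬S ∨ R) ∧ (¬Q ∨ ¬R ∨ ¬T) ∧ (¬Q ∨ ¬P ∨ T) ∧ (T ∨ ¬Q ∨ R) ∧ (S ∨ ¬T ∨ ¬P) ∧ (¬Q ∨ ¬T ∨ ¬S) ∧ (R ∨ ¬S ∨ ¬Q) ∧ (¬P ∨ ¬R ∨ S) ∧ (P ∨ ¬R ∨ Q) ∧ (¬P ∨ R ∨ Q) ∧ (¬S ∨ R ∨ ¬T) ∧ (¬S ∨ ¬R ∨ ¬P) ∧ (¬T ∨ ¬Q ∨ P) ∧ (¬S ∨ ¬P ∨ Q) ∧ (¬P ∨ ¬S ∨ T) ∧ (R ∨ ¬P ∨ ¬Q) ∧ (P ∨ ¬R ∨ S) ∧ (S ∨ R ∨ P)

UNSATISFIABLE

Case S = True:
Case Q = True:
From the singleton clause (¬T), T = False.
From the singleton clause (¬R), R = False.
That conflicts with the unit clause (R).
Backtrack on Q: now try Q = False.
From the singleton clause (R), R = True.
From the singleton clause (T), T = True.
That conflicts with the unit clause (¬T).
Neither Q = True nor Q = False works.
Backtrack on S: now try S = False.
Case Q = True:
Case R = False:
From the singleton clause (T), T = True.
From the singleton clause (¬P), P = False.
That conflicts with the unit clause (P).
Backtrack on R: now try R = True.
From the singleton clause (T), T = True.
That conflicts with the unit clause (¬T).
Neither R = True nor R = False works.
Backtrack on Q: now try Q = False.
From the singleton clause (¬R), R = False.
From the singleton clause (T), T = True.
From the singleton clause (¬P), P = False.
That conflicts with the unit clause (P).
Neither Q = True nor Q = False works.
Neither S = True nor S = False works.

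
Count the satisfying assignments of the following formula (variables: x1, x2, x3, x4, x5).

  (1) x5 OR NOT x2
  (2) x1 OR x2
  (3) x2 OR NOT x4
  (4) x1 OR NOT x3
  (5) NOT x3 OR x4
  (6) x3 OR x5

6

There are 2^5 = 32 truth assignments over (x1, x2, x3, x4, x5).
Split on x3. With x3 = true, the clauses containing x3 are satisfied and NOT x3 drops from the rest; 1 of the 2^4 = 16 assignments to the other variables satisfy what remains.
With x3 = false, by the same count on the reduced clause set, 5 assignments work.
(One model: x1=F, x2=T, x3=F, x4=F, x5=T.)
Total: 1 + 5 = 6.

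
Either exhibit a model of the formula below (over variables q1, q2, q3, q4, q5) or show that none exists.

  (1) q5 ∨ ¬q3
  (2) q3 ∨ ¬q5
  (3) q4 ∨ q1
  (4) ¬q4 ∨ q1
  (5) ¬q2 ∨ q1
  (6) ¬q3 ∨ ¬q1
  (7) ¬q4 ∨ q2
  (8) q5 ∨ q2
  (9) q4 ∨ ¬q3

q1 ↦ True, q2 ↦ True, q3 ↦ False, q4 ↦ True, q5 ↦ False

Suppose q5 = False.
(¬q3) alone gives q3 = False.
(q2) alone gives q2 = True.
(q1) alone gives q1 = True.
All clauses hold; q4 can take either value.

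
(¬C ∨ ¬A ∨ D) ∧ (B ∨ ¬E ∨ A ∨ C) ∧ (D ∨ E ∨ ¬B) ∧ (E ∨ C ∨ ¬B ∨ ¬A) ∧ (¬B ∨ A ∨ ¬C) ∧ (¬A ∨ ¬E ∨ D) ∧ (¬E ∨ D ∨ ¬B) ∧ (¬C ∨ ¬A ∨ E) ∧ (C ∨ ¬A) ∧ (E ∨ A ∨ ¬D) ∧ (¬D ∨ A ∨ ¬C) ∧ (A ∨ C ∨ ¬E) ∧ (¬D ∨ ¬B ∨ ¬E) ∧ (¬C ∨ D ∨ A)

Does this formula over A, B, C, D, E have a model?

Suppose C = False.
(¬A) alone gives A = False.
(¬E) alone gives E = False.
(¬D) alone gives D = False.
(¬B) alone gives B = False.
All clauses are satisfied.
A satisfying assignment: A=False,  B=False,  C=False,  D=False,  E=False.

Satisfiable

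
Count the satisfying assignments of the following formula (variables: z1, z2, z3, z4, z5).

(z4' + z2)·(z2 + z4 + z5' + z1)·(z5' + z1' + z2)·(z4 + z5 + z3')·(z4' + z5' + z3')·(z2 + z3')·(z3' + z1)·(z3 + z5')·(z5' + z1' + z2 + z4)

8

There are 2^5 = 32 truth assignments over (z1, z2, z3, z4, z5).
Split on z5. With z5 = 1, the clauses containing z5 are satisfied and z5' drops from the rest; 1 of the 2^4 = 16 assignments to the other variables satisfy what remains.
With z5 = 0, by the same count on the reduced clause set, 7 assignments work.
(One model: z1=F, z2=F, z3=F, z4=F, z5=F.)
Total: 1 + 7 = 8.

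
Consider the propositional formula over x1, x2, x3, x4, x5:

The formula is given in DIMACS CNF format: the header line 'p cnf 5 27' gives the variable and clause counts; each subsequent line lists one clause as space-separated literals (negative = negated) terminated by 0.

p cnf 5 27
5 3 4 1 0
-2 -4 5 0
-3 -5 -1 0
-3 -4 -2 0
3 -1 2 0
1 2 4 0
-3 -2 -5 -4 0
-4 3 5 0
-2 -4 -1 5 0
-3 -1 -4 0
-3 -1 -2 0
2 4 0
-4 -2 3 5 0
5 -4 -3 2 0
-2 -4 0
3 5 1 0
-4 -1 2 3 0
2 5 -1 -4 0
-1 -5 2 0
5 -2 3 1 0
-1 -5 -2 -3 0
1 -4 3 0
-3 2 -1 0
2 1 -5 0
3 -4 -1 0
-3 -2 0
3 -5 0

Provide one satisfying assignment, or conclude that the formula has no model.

Branch on x2: set x2 = True.
From the singleton clause (¬x4), x4 = False.
From the singleton clause (¬x3), x3 = False.
From the singleton clause (¬x5), x5 = False.
From the singleton clause (x1), x1 = True.
Every clause now holds.

x1=True; x2=True; x3=False; x4=False; x5=False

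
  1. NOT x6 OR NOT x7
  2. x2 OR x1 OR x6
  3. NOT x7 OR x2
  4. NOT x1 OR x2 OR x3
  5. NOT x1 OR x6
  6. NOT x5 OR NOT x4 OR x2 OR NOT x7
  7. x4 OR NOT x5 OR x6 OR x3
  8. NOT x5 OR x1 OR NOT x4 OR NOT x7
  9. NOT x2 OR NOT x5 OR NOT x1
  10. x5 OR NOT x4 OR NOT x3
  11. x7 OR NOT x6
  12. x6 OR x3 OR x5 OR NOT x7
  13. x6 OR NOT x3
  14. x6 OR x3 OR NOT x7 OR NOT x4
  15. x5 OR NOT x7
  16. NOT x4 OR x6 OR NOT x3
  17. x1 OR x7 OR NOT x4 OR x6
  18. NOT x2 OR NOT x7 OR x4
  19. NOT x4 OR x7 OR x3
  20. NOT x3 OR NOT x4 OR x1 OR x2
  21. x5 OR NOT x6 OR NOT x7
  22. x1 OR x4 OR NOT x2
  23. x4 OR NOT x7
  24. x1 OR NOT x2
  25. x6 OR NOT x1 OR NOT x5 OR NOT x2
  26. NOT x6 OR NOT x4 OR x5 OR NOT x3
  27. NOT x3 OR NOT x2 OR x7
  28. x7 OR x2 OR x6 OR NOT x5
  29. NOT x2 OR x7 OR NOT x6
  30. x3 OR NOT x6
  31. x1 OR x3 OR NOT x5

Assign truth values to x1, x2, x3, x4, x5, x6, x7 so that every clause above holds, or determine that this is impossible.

Branch on x6: set x6 = false.
From the singleton clause (NOT x1), x1 = false.
From the singleton clause (x2), x2 = true.
But (NOT x2) is also a unit clause — contradiction.
So x6 must be the other value — set x6 = true.
From the singleton clause (NOT x7), x7 = false.
But (x7) is also a unit clause — contradiction.
Neither x6 = true nor x6 = false works.

UNSATISFIABLE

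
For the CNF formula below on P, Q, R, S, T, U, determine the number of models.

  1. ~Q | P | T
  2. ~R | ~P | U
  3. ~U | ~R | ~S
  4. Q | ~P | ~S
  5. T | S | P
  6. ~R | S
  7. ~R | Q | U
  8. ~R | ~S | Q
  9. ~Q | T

There are 2^6 = 64 truth assignments over (P, Q, R, S, T, U).
Split on T. With T = 1, the clauses containing T are satisfied and ~T drops from the rest; 15 of the 2^5 = 32 assignments to the other variables satisfy what remains.
With T = 0, by the same count on the reduced clause set, 4 assignments work.
Total: 15 + 4 = 19.

19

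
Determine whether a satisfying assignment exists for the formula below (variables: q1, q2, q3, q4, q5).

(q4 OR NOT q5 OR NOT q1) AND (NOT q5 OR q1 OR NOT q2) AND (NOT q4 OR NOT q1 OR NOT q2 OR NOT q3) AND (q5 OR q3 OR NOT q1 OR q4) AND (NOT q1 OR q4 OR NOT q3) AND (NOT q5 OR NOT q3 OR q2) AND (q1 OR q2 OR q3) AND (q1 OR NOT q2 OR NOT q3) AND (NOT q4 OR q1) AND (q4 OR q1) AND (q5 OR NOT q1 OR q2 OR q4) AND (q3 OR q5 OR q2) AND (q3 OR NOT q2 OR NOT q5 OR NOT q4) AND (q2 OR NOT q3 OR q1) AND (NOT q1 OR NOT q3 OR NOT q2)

Case q4 = true:
The clause (q1) is unit, so q1 = true.
Case q2 = false:
Case q5 = false:
The clause (q3) is unit, so q3 = true.
All clauses are satisfied.
A satisfying assignment: q1: true, q2: false, q3: true, q4: true, q5: false.

Satisfiable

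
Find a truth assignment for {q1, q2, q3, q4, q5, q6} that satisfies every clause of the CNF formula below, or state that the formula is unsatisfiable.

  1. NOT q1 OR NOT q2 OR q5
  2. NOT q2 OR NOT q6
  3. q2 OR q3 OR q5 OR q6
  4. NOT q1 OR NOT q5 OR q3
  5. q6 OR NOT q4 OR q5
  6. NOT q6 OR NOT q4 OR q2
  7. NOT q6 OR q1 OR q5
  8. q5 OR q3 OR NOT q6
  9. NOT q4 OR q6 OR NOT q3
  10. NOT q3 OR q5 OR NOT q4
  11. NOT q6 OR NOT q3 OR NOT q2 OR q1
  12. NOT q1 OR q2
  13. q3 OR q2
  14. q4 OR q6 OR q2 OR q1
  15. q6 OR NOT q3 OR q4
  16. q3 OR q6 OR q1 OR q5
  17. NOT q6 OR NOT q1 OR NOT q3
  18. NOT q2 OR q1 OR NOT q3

Try q2 = false.
Unit clause (NOT q1) forces q1 = false.
Unit clause (q3) forces q3 = true.
Try q6 = true.
Unit clause (NOT q4) forces q4 = false.
Unit clause (q5) forces q5 = true.
All clauses are satisfied.

q1=false,  q2=false,  q3=true,  q4=false,  q5=true,  q6=true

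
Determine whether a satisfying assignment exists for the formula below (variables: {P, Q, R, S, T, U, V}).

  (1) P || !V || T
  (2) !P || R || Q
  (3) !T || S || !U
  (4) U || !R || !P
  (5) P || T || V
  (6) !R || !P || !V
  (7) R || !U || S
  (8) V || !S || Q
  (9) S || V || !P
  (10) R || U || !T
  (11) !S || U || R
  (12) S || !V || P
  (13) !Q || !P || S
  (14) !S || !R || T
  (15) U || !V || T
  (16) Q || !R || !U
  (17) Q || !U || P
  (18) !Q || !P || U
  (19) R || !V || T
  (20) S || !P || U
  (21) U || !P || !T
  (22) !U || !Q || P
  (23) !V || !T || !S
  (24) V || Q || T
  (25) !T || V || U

Yes

Branch on P: set P = true.
Branch on R: set R = true.
From the singleton clause (U), U = true.
From the singleton clause (!V), V = false.
From the singleton clause (S), S = true.
From the singleton clause (Q), Q = true.
From the singleton clause (T), T = true.
All clauses are satisfied.
A satisfying assignment: P ↦ true; Q ↦ true; R ↦ true; S ↦ true; T ↦ true; U ↦ true; V ↦ false.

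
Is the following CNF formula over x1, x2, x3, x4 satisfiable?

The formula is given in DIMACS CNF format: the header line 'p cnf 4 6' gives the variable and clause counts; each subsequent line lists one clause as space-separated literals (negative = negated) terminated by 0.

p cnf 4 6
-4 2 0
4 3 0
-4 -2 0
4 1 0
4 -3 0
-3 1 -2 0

Branch on x4: set x4 = False.
Unit clause (x3) forces x3 = True.
That conflicts with the unit clause (¬x3).
Undo x4 and try x4 = True.
Unit clause (x2) forces x2 = True.
That conflicts with the unit clause (¬x2).
Both values of x4 lead to a conflict.
No assignment satisfies every clause.

No, unsatisfiable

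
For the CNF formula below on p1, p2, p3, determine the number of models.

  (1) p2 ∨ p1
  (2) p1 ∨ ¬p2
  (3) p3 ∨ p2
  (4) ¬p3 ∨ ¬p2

2

There are 2^3 = 8 truth assignments over (p1, p2, p3).
Check each against the 4 clauses (columns in the order p1, p2, p3):
  F F F  ✗ fails (p2 ∨ p1)
  F F T  ✗ fails (p2 ∨ p1)
  F T F  ✗ fails (p1 ∨ ¬p2)
  F T T  ✗ fails (p1 ∨ ¬p2)
  T F F  ✗ fails (p3 ∨ p2)
  T F T  ✓ satisfies all
  T T F  ✓ satisfies all
  T T T  ✗ fails (¬p3 ∨ ¬p2)
2 of the 8 rows are models.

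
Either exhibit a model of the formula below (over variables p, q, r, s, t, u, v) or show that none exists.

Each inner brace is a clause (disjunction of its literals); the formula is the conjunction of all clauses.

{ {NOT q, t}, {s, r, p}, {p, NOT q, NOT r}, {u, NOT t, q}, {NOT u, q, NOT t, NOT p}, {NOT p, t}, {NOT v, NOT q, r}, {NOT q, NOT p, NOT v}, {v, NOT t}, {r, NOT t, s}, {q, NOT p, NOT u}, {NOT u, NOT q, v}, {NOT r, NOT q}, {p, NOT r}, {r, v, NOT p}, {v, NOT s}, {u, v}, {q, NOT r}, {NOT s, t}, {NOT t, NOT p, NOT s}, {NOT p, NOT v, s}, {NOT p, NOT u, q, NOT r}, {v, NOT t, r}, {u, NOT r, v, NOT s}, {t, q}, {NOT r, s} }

p=false; q=false; r=false; s=true; t=true; u=true; v=true

Try q = false.
Unit clause (NOT r) forces r = false.
Unit clause (t) forces t = true.
Unit clause (u) forces u = true.
Unit clause (NOT p) forces p = false.
Unit clause (s) forces s = true.
Unit clause (v) forces v = true.
Every clause now holds.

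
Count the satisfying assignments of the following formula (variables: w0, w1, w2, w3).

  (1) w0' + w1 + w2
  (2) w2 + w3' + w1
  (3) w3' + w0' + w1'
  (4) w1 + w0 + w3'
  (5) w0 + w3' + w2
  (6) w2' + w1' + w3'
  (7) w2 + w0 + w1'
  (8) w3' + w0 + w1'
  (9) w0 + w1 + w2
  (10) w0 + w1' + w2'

5

There are 2^4 = 16 truth assignments over (w0, w1, w2, w3).
Check each against the 10 clauses (columns in the order w0, w1, w2, w3):
  F F F F  ✗ fails (w0 + w1 + w2)
  F F F T  ✗ fails (w2 + w3' + w1)
  F F T F  ✓ satisfies all
  F F T T  ✗ fails (w1 + w0 + w3')
  F T F F  ✗ fails (w2 + w0 + w1')
  F T F T  ✗ fails (w0 + w3' + w2)
  F T T F  ✗ fails (w0 + w1' + w2')
  F T T T  ✗ fails (w2' + w1' + w3')
  T F F F  ✗ fails (w0' + w1 + w2)
  T F F T  ✗ fails (w0' + w1 + w2)
  T F T F  ✓ satisfies all
  T F T T  ✓ satisfies all
  T T F F  ✓ satisfies all
  T T F T  ✗ fails (w3' + w0' + w1')
  T T T F  ✓ satisfies all
  T T T T  ✗ fails (w3' + w0' + w1')
5 of the 16 rows are models.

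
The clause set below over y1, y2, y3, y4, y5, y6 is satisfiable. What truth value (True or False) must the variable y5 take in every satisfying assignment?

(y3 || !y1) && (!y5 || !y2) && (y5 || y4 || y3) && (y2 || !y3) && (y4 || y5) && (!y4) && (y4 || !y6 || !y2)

True

Suppose y5 = false.
The clause (y4) is unit, so y4 = true.
Now (!y4) is unsatisfied and unit — conflict.
So every satisfying assignment has y5 = True.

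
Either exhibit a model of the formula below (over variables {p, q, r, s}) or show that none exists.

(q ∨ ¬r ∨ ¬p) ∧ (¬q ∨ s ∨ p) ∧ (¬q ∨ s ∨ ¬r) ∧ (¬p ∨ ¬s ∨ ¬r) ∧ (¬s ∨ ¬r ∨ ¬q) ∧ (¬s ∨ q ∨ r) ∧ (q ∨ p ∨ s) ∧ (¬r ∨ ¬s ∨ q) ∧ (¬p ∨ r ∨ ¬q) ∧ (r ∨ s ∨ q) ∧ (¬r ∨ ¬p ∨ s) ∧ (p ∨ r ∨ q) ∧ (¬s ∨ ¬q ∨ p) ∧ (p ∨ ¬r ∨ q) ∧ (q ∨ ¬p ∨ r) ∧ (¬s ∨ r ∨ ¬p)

Branch on q: set q = True.
Branch on s: set s = True.
(¬r) alone gives r = False.
(¬p) alone gives p = False.
That conflicts with the unit clause (p).
Backtrack on s: now try s = False.
(p) alone gives p = True.
(¬r) alone gives r = False.
That conflicts with the unit clause (r).
Neither s = True nor s = False works.
Backtrack on q: now try q = False.
Branch on r: set r = False.
(¬s) alone gives s = False.
That conflicts with the unit clause (s).
Backtrack on r: now try r = True.
(¬p) alone gives p = False.
That conflicts with the unit clause (p).
Neither r = True nor r = False works.
Neither q = True nor q = False works.

UNSATISFIABLE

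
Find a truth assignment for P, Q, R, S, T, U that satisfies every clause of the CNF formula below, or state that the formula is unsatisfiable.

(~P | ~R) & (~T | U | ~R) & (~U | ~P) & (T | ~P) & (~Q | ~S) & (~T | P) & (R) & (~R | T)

The clause (R) is unit, so R = 1.
The clause (~P) is unit, so P = 0.
The clause (~T) is unit, so T = 0.
Now (T) is unsatisfied and unit — conflict.

UNSATISFIABLE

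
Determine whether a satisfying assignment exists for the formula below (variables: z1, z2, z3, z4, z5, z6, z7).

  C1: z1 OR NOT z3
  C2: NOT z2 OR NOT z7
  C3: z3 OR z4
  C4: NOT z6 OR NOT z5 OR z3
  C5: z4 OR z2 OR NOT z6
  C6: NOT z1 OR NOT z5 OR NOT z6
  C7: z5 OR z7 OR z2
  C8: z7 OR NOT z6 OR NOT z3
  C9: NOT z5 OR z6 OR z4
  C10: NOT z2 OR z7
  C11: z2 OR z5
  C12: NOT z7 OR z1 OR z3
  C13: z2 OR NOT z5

No

Branch on z1: set z1 = true.
Branch on z2: set z2 = false.
From the singleton clause (z5), z5 = true.
That conflicts with the unit clause (NOT z5).
So z2 must be the other value — set z2 = true.
From the singleton clause (NOT z7), z7 = false.
That conflicts with the unit clause (z7).
Either choice for z2 ends in contradiction.
So z1 must be the other value — set z1 = false.
From the singleton clause (NOT z3), z3 = false.
From the singleton clause (z4), z4 = true.
From the singleton clause (NOT z7), z7 = false.
From the singleton clause (NOT z2), z2 = false.
From the singleton clause (z5), z5 = true.
That conflicts with the unit clause (NOT z5).
Either choice for z1 ends in contradiction.
No assignment satisfies every clause.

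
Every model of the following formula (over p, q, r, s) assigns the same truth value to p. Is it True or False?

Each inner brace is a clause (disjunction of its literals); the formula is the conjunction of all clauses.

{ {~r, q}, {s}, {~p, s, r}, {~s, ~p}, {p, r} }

Suppose p = 1.
From the singleton clause (s), s = 1.
But (~s) is also a unit clause — contradiction.
So every satisfying assignment has p = False.

False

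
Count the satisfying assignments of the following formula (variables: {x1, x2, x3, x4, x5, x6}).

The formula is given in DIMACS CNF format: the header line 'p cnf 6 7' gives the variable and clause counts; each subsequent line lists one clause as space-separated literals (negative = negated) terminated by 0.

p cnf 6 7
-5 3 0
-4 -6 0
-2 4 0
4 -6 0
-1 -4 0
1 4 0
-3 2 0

5

There are 2^6 = 64 truth assignments over (x1, x2, x3, x4, x5, x6).
Split on x5. With x5 = True, the clauses containing x5 are satisfied and ¬x5 drops from the rest; 1 of the 2^5 = 32 assignments to the other variables satisfy what remains.
With x5 = False, by the same count on the reduced clause set, 4 assignments work.
Total: 1 + 4 = 5.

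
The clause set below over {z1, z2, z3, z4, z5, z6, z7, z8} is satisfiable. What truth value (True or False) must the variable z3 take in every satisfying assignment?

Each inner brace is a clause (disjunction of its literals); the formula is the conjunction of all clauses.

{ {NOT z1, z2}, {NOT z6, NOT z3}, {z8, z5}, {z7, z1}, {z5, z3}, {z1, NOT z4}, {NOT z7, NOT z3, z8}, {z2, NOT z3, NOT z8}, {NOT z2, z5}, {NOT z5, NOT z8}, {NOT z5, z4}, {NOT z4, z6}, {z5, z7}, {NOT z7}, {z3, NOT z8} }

Suppose z3 = true.
(NOT z6) alone gives z6 = false.
(NOT z4) alone gives z4 = false.
(NOT z5) alone gives z5 = false.
(z8) alone gives z8 = true.
(z2) alone gives z2 = true.
But (NOT z2) is also a unit clause — contradiction.
So every satisfying assignment has z3 = False.

False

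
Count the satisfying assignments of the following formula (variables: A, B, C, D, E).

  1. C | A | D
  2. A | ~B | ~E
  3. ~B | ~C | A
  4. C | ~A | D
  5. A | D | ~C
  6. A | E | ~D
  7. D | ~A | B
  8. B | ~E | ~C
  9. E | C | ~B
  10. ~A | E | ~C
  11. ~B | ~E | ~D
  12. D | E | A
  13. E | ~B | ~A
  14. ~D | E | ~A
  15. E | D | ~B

3

There are 2^5 = 32 truth assignments over (A, B, C, D, E).
Split on E. With E = 1, the clauses containing E are satisfied and ~E drops from the rest; 3 of the 2^4 = 16 assignments to the other variables satisfy what remains.
With E = 0, by the same count on the reduced clause set, 0 assignments work.
Total: 3 + 0 = 3.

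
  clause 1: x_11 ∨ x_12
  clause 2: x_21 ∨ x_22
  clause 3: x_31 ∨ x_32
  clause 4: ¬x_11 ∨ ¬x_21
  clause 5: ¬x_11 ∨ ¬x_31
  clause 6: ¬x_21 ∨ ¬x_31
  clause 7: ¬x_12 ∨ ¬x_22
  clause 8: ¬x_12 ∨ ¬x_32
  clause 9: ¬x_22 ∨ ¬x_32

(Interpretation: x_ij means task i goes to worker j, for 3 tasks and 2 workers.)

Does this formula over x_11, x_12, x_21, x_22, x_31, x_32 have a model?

Suppose x_11 = True.
Unit clause (¬x_21) forces x_21 = False.
Unit clause (x_22) forces x_22 = True.
Unit clause (¬x_31) forces x_31 = False.
Unit clause (x_32) forces x_32 = True.
That conflicts with the unit clause (¬x_32).
Undo x_11 and try x_11 = False.
Unit clause (x_12) forces x_12 = True.
Unit clause (¬x_22) forces x_22 = False.
Unit clause (x_21) forces x_21 = True.
Unit clause (¬x_31) forces x_31 = False.
Unit clause (x_32) forces x_32 = True.
That conflicts with the unit clause (¬x_32).
Either choice for x_11 ends in contradiction.
No assignment satisfies every clause.

No, unsatisfiable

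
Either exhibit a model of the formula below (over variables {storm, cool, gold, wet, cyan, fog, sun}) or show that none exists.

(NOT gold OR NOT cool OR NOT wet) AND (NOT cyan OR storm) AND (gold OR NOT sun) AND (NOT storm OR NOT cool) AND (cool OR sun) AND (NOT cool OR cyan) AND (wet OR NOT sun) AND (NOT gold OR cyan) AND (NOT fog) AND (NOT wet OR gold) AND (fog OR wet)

From the singleton clause (NOT fog), fog = false.
From the singleton clause (wet), wet = true.
From the singleton clause (gold), gold = true.
From the singleton clause (NOT cool), cool = false.
From the singleton clause (sun), sun = true.
From the singleton clause (cyan), cyan = true.
From the singleton clause (storm), storm = true.
This assignment satisfies each clause.

storm=true, cool=false, gold=true, wet=true, cyan=true, fog=false, sun=true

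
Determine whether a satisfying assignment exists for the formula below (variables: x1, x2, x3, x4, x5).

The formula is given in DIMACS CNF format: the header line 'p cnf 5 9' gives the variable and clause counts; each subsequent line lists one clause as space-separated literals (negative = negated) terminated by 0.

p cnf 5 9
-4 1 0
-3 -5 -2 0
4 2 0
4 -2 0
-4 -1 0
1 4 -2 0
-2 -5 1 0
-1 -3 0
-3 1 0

Case x4 = False:
From the singleton clause (x2), x2 = True.
But (¬x2) is also a unit clause — contradiction.
Undo x4 and try x4 = True.
From the singleton clause (x1), x1 = True.
But (¬x1) is also a unit clause — contradiction.
Both values of x4 lead to a conflict.
No assignment satisfies every clause.

No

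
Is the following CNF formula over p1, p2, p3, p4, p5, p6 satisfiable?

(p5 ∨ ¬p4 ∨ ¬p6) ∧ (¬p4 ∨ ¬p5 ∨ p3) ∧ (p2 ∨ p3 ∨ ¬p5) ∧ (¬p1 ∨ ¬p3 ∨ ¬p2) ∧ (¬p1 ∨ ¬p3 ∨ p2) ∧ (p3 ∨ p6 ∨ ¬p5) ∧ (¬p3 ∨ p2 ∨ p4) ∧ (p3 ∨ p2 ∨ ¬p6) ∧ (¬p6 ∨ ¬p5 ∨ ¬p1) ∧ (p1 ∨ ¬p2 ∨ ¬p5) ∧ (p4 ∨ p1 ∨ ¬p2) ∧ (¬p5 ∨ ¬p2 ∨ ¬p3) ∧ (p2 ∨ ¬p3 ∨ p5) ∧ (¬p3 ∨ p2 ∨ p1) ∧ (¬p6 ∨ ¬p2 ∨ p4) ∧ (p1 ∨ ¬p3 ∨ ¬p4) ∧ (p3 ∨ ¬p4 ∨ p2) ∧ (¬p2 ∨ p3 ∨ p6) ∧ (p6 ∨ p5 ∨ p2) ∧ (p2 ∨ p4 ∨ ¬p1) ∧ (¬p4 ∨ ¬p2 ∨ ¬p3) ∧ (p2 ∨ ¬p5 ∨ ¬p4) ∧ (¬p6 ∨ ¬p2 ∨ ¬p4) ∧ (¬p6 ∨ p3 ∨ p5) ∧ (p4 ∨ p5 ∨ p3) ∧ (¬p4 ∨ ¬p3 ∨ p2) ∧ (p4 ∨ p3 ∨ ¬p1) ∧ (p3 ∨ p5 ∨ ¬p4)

Branch on p5: set p5 = True.
Branch on p4: set p4 = False.
Branch on p2: set p2 = True.
From the singleton clause (p1), p1 = True.
From the singleton clause (¬p3), p3 = False.
But (p3) is also a unit clause — contradiction.
Undo p2 and try p2 = False.
From the singleton clause (p3), p3 = True.
But (¬p3) is also a unit clause — contradiction.
Neither p2 = True nor p2 = False works.
Undo p4 and try p4 = True.
From the singleton clause (p3), p3 = True.
From the singleton clause (¬p2), p2 = False.
But (p2) is also a unit clause — contradiction.
Neither p4 = True nor p4 = False works.
Undo p5 and try p5 = False.
Branch on p4: set p4 = False.
From the singleton clause (p3), p3 = True.
From the singleton clause (p2), p2 = True.
From the singleton clause (¬p1), p1 = False.
But (p1) is also a unit clause — contradiction.
Undo p4 and try p4 = True.
From the singleton clause (¬p6), p6 = False.
From the singleton clause (p2), p2 = True.
From the singleton clause (p3), p3 = True.
But (¬p3) is also a unit clause — contradiction.
Neither p4 = True nor p4 = False works.
Neither p5 = True nor p5 = False works.
No assignment satisfies every clause.

No, unsatisfiable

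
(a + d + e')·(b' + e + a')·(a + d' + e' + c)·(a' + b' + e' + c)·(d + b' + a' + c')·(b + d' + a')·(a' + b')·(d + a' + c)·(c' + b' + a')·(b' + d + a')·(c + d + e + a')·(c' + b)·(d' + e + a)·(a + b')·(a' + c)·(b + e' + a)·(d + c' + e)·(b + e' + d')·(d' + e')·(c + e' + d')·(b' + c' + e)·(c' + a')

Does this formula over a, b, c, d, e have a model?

Yes, satisfiable

Branch on a: set a = 0.
Unit clause (b') forces b = 0.
Unit clause (c') forces c = 0.
Unit clause (e') forces e = 0.
Unit clause (d') forces d = 0.
All clauses are satisfied.
A satisfying assignment: a=0; b=0; c=0; d=0; e=0.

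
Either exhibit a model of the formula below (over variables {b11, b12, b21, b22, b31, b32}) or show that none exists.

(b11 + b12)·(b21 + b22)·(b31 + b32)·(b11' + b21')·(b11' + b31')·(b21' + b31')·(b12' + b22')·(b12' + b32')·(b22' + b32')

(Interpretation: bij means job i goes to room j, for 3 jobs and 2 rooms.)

Try b11 = 1.
The clause (b21') is unit, so b21 = 0.
The clause (b22) is unit, so b22 = 1.
The clause (b31') is unit, so b31 = 0.
The clause (b32) is unit, so b32 = 1.
Now (b32') is unsatisfied and unit — conflict.
Undo b11 and try b11 = 0.
The clause (b12) is unit, so b12 = 1.
The clause (b22') is unit, so b22 = 0.
The clause (b21) is unit, so b21 = 1.
The clause (b31') is unit, so b31 = 0.
The clause (b32) is unit, so b32 = 1.
Now (b32') is unsatisfied and unit — conflict.
Both values of b11 lead to a conflict.

UNSATISFIABLE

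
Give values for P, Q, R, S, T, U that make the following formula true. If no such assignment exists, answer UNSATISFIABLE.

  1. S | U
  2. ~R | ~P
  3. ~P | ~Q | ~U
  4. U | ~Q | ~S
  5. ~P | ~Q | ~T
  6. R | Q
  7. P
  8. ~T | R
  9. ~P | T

(P) alone gives P = 1.
(~R) alone gives R = 0.
(Q) alone gives Q = 1.
(~U) alone gives U = 0.
(S) alone gives S = 1.
Now (~S) is unsatisfied and unit — conflict.

UNSATISFIABLE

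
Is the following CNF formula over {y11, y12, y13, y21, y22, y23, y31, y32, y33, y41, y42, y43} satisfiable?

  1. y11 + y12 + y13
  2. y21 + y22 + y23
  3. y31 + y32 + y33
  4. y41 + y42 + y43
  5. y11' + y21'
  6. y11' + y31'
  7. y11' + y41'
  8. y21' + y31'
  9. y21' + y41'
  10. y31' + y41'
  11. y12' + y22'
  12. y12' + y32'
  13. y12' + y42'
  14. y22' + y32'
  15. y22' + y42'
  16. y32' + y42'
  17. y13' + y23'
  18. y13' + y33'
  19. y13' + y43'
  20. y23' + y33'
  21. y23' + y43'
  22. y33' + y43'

Branch on y11: set y11 = 0.
Branch on y12: set y12 = 1.
Unit clause (y22') forces y22 = 0.
Unit clause (y32') forces y32 = 0.
Unit clause (y42') forces y42 = 0.
Branch on y21: set y21 = 1.
Unit clause (y31') forces y31 = 0.
Unit clause (y33) forces y33 = 1.
Unit clause (y41') forces y41 = 0.
Unit clause (y43) forces y43 = 1.
That conflicts with the unit clause (y43').
Undo y21 and try y21 = 0.
Unit clause (y23) forces y23 = 1.
Unit clause (y13') forces y13 = 0.
Unit clause (y33') forces y33 = 0.
Unit clause (y31) forces y31 = 1.
Unit clause (y41') forces y41 = 0.
Unit clause (y43) forces y43 = 1.
That conflicts with the unit clause (y43').
Both values of y21 lead to a conflict.
Undo y12 and try y12 = 0.
Unit clause (y13) forces y13 = 1.
Unit clause (y23') forces y23 = 0.
Unit clause (y33') forces y33 = 0.
Unit clause (y43') forces y43 = 0.
Branch on y21: set y21 = 1.
Unit clause (y31') forces y31 = 0.
Unit clause (y32) forces y32 = 1.
Unit clause (y41') forces y41 = 0.
Unit clause (y42) forces y42 = 1.
That conflicts with the unit clause (y42').
Undo y21 and try y21 = 0.
Unit clause (y22) forces y22 = 1.
Unit clause (y32') forces y32 = 0.
Unit clause (y31) forces y31 = 1.
Unit clause (y41') forces y41 = 0.
Unit clause (y42) forces y42 = 1.
That conflicts with the unit clause (y42').
Both values of y21 lead to a conflict.
Both values of y12 lead to a conflict.
Undo y11 and try y11 = 1.
Unit clause (y21') forces y21 = 0.
Unit clause (y31') forces y31 = 0.
Unit clause (y41') forces y41 = 0.
Branch on y22: set y22 = 1.
Unit clause (y12') forces y12 = 0.
Unit clause (y32') forces y32 = 0.
Unit clause (y33) forces y33 = 1.
Unit clause (y42') forces y42 = 0.
Unit clause (y43) forces y43 = 1.
That conflicts with the unit clause (y43').
Undo y22 and try y22 = 0.
Unit clause (y23) forces y23 = 1.
Unit clause (y13') forces y13 = 0.
Unit clause (y33') forces y33 = 0.
Unit clause (y32) forces y32 = 1.
Unit clause (y12') forces y12 = 0.
Unit clause (y42') forces y42 = 0.
Unit clause (y43) forces y43 = 1.
That conflicts with the unit clause (y43').
Both values of y22 lead to a conflict.
Both values of y11 lead to a conflict.
No assignment satisfies every clause.

Unsatisfiable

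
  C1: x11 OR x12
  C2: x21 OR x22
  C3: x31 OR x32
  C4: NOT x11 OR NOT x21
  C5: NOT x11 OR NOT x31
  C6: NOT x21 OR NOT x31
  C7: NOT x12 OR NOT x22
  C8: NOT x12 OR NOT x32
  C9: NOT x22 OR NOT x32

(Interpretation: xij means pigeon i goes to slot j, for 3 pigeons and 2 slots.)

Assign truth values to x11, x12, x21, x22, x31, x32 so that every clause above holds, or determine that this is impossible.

Suppose x11 = true.
Unit clause (NOT x21) forces x21 = false.
Unit clause (x22) forces x22 = true.
Unit clause (NOT x31) forces x31 = false.
Unit clause (x32) forces x32 = true.
But (NOT x32) is also a unit clause — contradiction.
So x11 must be the other value — set x11 = false.
Unit clause (x12) forces x12 = true.
Unit clause (NOT x22) forces x22 = false.
Unit clause (x21) forces x21 = true.
Unit clause (NOT x31) forces x31 = false.
Unit clause (x32) forces x32 = true.
But (NOT x32) is also a unit clause — contradiction.
Both values of x11 lead to a conflict.

UNSATISFIABLE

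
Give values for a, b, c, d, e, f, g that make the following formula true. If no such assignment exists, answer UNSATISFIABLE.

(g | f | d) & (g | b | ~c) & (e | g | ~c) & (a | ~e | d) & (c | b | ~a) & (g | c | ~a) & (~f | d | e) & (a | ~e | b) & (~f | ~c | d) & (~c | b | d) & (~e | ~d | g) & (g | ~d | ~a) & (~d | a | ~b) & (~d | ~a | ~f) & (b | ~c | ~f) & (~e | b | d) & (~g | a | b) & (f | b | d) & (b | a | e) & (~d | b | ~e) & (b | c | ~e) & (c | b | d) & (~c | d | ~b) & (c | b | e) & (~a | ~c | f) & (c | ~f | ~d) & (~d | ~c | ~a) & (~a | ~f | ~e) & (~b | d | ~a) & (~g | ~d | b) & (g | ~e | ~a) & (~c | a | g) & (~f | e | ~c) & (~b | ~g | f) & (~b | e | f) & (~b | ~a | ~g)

Suppose g = 1.
Suppose a = 1.
Unit clause (~b) forces b = 0.
Unit clause (c) forces c = 1.
Unit clause (d) forces d = 1.
Now (~d) is unsatisfied and unit — conflict.
So a must be the other value — set a = 0.
Unit clause (b) forces b = 1.
Unit clause (~d) forces d = 0.
Unit clause (~e) forces e = 0.
Unit clause (~f) forces f = 0.
Now (f) is unsatisfied and unit — conflict.
Both values of a lead to a conflict.
So g must be the other value — set g = 0.
Suppose f = 1.
Suppose b = 1.
Suppose e = 1.
Unit clause (~d) forces d = 0.
Unit clause (a) forces a = 1.
Now (~a) is unsatisfied and unit — conflict.
So e must be the other value — set e = 0.
Unit clause (~c) forces c = 0.
Unit clause (~a) forces a = 0.
Unit clause (d) forces d = 1.
Now (~d) is unsatisfied and unit — conflict.
Both values of e lead to a conflict.
So b must be the other value — set b = 0.
Unit clause (~c) forces c = 0.
Unit clause (~a) forces a = 0.
Unit clause (~e) forces e = 0.
Now (e) is unsatisfied and unit — conflict.
Both values of b lead to a conflict.
So f must be the other value — set f = 0.
Unit clause (d) forces d = 1.
Unit clause (~e) forces e = 0.
Unit clause (~c) forces c = 0.
Unit clause (~a) forces a = 0.
Unit clause (~b) forces b = 0.
Now (b) is unsatisfied and unit — conflict.
Both values of f lead to a conflict.
Both values of g lead to a conflict.

UNSATISFIABLE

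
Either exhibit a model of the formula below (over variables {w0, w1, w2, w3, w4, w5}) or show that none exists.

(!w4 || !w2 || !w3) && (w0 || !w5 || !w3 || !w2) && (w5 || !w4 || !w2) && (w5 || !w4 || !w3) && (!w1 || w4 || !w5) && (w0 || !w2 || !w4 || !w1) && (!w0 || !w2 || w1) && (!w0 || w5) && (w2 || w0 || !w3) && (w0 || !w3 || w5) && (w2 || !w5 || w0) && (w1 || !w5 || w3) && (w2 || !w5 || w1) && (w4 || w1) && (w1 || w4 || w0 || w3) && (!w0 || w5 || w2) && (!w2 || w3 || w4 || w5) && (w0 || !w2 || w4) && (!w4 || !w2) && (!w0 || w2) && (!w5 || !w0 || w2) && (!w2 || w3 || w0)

w0: false; w1: true; w2: false; w3: false; w4: true; w5: false

Suppose w0 = false.
Suppose w2 = false.
(!w3) alone gives w3 = false.
(!w5) alone gives w5 = false.
Suppose w4 = true.
Every clause is now satisfied; w1 is unconstrained.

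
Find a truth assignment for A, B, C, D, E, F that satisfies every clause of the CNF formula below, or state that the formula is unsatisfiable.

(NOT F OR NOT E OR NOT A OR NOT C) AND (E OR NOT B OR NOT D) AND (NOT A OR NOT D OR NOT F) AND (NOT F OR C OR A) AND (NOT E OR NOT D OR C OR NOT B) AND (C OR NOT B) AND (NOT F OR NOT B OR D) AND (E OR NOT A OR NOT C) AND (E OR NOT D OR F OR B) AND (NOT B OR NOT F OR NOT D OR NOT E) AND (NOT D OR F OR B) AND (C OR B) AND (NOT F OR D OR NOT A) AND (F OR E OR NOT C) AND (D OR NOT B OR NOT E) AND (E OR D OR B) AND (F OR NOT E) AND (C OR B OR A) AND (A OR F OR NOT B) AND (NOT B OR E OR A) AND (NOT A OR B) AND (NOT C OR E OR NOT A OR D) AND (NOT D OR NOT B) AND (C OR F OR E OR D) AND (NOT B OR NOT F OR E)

A=false, B=false, C=true, D=true, E=false, F=true

Case C = true:
Case E = false:
(NOT A) alone gives A = false.
(F) alone gives F = true.
(NOT B) alone gives B = false.
(D) alone gives D = true.
All clauses are satisfied.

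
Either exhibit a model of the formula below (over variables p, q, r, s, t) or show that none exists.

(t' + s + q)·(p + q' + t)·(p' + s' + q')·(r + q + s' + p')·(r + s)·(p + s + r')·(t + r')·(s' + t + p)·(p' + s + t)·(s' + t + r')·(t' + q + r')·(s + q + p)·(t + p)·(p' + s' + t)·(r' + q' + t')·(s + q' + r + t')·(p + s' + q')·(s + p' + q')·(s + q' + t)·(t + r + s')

p: 0; q: 0; r: 0; s: 1; t: 1

Suppose r = 0.
From the singleton clause (s), s = 1.
From the singleton clause (t), t = 1.
Suppose p = 0.
From the singleton clause (q'), q = 0.
Every clause now holds.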